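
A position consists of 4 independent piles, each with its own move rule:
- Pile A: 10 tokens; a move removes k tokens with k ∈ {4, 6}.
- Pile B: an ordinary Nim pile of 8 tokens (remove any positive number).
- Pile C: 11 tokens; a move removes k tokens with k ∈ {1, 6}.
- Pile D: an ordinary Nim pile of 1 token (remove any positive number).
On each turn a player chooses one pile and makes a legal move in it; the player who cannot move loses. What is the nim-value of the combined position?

9

Grundy values for pile A (subtraction set {4, 6}):
g(0) = mex{} = 0
g(1) = mex{} = 0
g(2) = mex{} = 0
g(3) = mex{} = 0
g(4) = mex{0} = 1
g(5) = mex{0} = 1
g(6) = mex{0} = 1
g(7) = mex{0} = 1
g(8) = mex{0,1} = 2
g(9) = mex{0,1} = 2
g(10) = mex{1} = 0
So g(10) = 0.
Pile B is a plain Nim pile of size 8, so its Grundy value is 8.
Build the Grundy sequence for pile C with g(k) = mex{g(k−s) : s ∈ {1, 6}, s ≤ k}:
k:     0  1  2  3  4  5  6  7  8  9 10 11
g(k):  0  1  0  1  0  1  2  0  1  0  1  0
So g(11) = 0.
Pile D is a plain Nim pile of size 1, so its Grundy value is 1.
The value of a disjunctive sum is the nim-sum of the parts.
Combined value = 0 XOR 8 XOR 0 XOR 1 = 9.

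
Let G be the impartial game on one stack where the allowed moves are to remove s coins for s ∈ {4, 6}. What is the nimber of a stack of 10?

Compute g(0), g(1), … for moves {4, 6}:
g(0) = mex{} = 0
g(1) = mex{} = 0
g(2) = mex{} = 0
g(3) = mex{} = 0
g(4) = mex{0} = 1
g(5) = mex{0} = 1
g(6) = mex{0} = 1
g(7) = mex{0} = 1
g(8) = mex{0,1} = 2
g(9) = mex{0,1} = 2
g(10) = mex{1} = 0
So g(10) = 0.

0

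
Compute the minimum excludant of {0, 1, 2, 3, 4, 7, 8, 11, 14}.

5

The values 0, 1, 2, 3, 4 are all present; 5 is the first non-negative integer missing from the set.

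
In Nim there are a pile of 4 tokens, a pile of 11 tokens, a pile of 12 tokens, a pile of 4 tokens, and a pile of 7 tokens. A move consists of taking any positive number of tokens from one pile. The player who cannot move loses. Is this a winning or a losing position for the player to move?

Losing position

Compute the nim-sum pairwise:
4 ^ 11 = 15
15 ^ 12 = 3
3 ^ 4 = 7
7 ^ 7 = 0
The nim-sum is 0, so this is a P-position: the player to move is in a losing position under optimal play.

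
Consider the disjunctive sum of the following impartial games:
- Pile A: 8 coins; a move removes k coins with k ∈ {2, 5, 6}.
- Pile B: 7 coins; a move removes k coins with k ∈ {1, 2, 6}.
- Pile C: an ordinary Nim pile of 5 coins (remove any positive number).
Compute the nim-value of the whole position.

5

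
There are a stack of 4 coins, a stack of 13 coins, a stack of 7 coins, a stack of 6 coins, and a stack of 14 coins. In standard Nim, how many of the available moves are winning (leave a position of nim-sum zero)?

5

In binary:
  0100  (4)
  1101  (13)
  0111  (7)
  0110  (6)
  1110  (14)
  ----
  0110  (6)
The overall nim-sum is X = 6. A stack of size p has a winning move iff p XOR X < p (reduce it to p XOR X).
  4: 4 XOR 6 = 2 < 4 — winning move (to 2).
  13: 13 XOR 6 = 11 < 13 — winning move (to 11).
  7: 7 XOR 6 = 1 < 7 — winning move (to 1).
  6: 6 XOR 6 = 0 < 6 — winning move (to 0).
  14: 14 XOR 6 = 8 < 14 — winning move (to 8).
That gives 5 winning moves.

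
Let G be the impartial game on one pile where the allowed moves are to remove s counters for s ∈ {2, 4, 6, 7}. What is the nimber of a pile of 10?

0

Grundy values for subtraction set {2, 4, 6, 7}:
g(0) = mex{} = 0
g(1) = mex{} = 0
g(2) = mex{0} = 1
g(3) = mex{0} = 1
g(4) = mex{0,1} = 2
g(5) = mex{0,1} = 2
g(6) = mex{0,1,2} = 3
g(7) = mex{0,1,2} = 3
g(8) = mex{0,1,2,3} = 4
g(9) = mex{1,2,3} = 0
g(10) = mex{1,2,3,4} = 0
So g(10) = 0.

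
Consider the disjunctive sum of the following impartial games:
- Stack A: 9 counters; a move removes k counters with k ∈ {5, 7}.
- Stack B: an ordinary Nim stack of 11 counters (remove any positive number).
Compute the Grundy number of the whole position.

10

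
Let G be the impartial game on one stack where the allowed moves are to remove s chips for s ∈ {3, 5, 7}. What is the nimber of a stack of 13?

1

Compute g(0), g(1), … for moves {3, 5, 7}:
g(0) = mex{} = 0
g(1) = mex{} = 0
g(2) = mex{} = 0
g(3) = mex{0} = 1
g(4) = mex{0} = 1
g(5) = mex{0} = 1
g(6) = mex{0,1} = 2
g(7) = mex{0,1} = 2
g(8) = mex{0,1} = 2
g(9) = mex{0,1,2} = 3
g(10) = mex{1,2} = 0
g(11) = mex{1,2} = 0
g(12) = mex{1,2,3} = 0
g(13) = mex{0,2} = 1
So g(13) = 1.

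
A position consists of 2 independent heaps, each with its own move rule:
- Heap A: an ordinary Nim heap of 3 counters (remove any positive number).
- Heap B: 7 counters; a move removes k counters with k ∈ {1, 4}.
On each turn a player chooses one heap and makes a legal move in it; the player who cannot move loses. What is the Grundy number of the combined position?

Heap A is a plain Nim heap of size 3, so its Grundy value is 3.
For heap B, compute g(0), g(1), … with moves {1, 4}:
k:     0  1  2  3  4  5  6  7
g(k):  0  1  0  1  2  0  1  0
So g(7) = 0.
The value of a disjunctive sum is the nim-sum of the parts.
Combined value = 3 ⊕ 0 = 3.

3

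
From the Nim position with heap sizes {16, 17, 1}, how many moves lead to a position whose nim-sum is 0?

0

In binary:
  10000  (16)
  10001  (17)
  00001  (1)
  -----
  00000  (0)
The nim-sum is already 0, so every move leaves a nonzero nim-sum — there are no winning moves.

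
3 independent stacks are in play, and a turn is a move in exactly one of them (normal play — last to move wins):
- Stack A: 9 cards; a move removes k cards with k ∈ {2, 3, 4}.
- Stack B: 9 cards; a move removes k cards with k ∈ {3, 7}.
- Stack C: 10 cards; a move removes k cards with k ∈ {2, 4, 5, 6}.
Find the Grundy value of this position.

Build the Grundy sequence for stack A with g(k) = mex{g(k−s) : s ∈ {2, 3, 4}, s ≤ k}:
g(0) = mex{} = 0
g(1) = mex{} = 0
g(2) = mex{0} = 1
g(3) = mex{0} = 1
g(4) = mex{0,1} = 2
g(5) = mex{0,1} = 2
g(6) = mex{1,2} = 0
g(7) = mex{1,2} = 0
g(8) = mex{0,2} = 1
g(9) = mex{0,2} = 1
So g(9) = 1.
For stack B, compute g(0), g(1), … with moves {3, 7}:
g(0) = mex{} = 0
g(1) = mex{} = 0
g(2) = mex{} = 0
g(3) = mex{0} = 1
g(4) = mex{0} = 1
g(5) = mex{0} = 1
g(6) = mex{1} = 0
g(7) = mex{0,1} = 2
g(8) = mex{0,1} = 2
g(9) = mex{0} = 1
So g(9) = 1.
Build the Grundy sequence for stack C with g(k) = mex{g(k−s) : s ∈ {2, 4, 5, 6}, s ≤ k}:
g(0) = mex{} = 0
g(1) = mex{} = 0
g(2) = mex{0} = 1
g(3) = mex{0} = 1
g(4) = mex{0,1} = 2
g(5) = mex{0,1} = 2
g(6) = mex{0,1,2} = 3
g(7) = mex{0,1,2} = 3
g(8) = mex{1,2,3} = 0
g(9) = mex{1,2,3} = 0
g(10) = mex{0,2,3} = 1
So g(10) = 1.
By the Sprague-Grundy theorem, the Grundy value of a sum of independent games is the XOR of the component values.
Combined value = 1 ⊕ 1 ⊕ 1 = 1.

1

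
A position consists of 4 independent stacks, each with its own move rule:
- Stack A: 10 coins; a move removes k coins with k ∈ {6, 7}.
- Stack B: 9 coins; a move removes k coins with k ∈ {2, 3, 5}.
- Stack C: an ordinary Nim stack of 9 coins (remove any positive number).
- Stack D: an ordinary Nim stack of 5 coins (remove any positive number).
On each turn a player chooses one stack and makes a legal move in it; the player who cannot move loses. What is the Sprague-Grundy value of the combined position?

Build the Grundy sequence for stack A with g(k) = mex{g(k−s) : s ∈ {6, 7}, s ≤ k}:
k:     0  1  2  3  4  5  6  7  8  9 10
g(k):  0  0  0  0  0  0  1  1  1  1  1
So g(10) = 1.
Grundy values for stack B (subtraction set {2, 3, 5}):
g(0) = mex{} = 0
g(1) = mex{} = 0
g(2) = mex{0} = 1
g(3) = mex{0} = 1
g(4) = mex{0,1} = 2
g(5) = mex{0,1} = 2
g(6) = mex{0,1,2} = 3
g(7) = mex{1,2} = 0
g(8) = mex{1,2,3} = 0
g(9) = mex{0,2,3} = 1
So g(9) = 1.
Stack C is a plain Nim stack of size 9, so its Grundy value is 9.
Stack D is a plain Nim stack of size 5, so its Grundy value is 5.
The value of a disjunctive sum is the nim-sum of the parts.
Combined value = 1 XOR 1 XOR 9 XOR 5 = 12.

12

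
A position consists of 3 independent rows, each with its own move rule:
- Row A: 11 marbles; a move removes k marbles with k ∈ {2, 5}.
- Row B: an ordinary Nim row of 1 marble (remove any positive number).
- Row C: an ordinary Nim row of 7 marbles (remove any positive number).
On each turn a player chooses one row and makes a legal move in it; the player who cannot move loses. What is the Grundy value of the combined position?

6

Build the Grundy sequence for row A with g(k) = mex{g(k−s) : s ∈ {2, 5}, s ≤ k}:
g(0) = mex{} = 0
g(1) = mex{} = 0
g(2) = mex{0} = 1
g(3) = mex{0} = 1
g(4) = mex{1} = 0
g(5) = mex{0,1} = 2
g(6) = mex{0} = 1
g(7) = mex{1,2} = 0
g(8) = mex{1} = 0
g(9) = mex{0} = 1
g(10) = mex{0,2} = 1
g(11) = mex{1} = 0
So g(11) = 0.
Row B is a plain Nim row of size 1, so its Grundy value is 1.
Row C is a plain Nim row of size 7, so its Grundy value is 7.
By the Sprague-Grundy theorem, the Grundy value of a sum of independent games is the XOR of the component values.
Combined value = 0 ⊕ 1 ⊕ 7 = 6.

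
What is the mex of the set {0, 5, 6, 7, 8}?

0 is in the set but 1 is not, so the mex is 1.

1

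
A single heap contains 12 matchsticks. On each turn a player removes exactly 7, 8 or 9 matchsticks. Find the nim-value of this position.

Compute g(0), g(1), … for moves {7, 8, 9}:
g(0) = mex{} = 0
g(1) = mex{} = 0
g(2) = mex{} = 0
g(3) = mex{} = 0
g(4) = mex{} = 0
g(5) = mex{} = 0
g(6) = mex{} = 0
g(7) = mex{0} = 1
g(8) = mex{0} = 1
g(9) = mex{0} = 1
g(10) = mex{0} = 1
g(11) = mex{0} = 1
g(12) = mex{0} = 1
So g(12) = 1.

1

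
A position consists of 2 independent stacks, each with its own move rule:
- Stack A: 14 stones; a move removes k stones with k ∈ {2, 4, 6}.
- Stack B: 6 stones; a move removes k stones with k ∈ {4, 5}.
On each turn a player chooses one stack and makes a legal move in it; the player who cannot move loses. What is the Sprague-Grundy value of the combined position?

2

Grundy values for stack A (subtraction set {2, 4, 6}):
g(0) = mex{} = 0
g(1) = mex{} = 0
g(2) = mex{0} = 1
g(3) = mex{0} = 1
g(4) = mex{0,1} = 2
g(5) = mex{0,1} = 2
g(6) = mex{0,1,2} = 3
g(7) = mex{0,1,2} = 3
g(8) = mex{1,2,3} = 0
g(9) = mex{1,2,3} = 0
g(10) = mex{0,2,3} = 1
g(11) = mex{0,2,3} = 1
g(12) = mex{0,1,3} = 2
g(13) = mex{0,1,3} = 2
g(14) = mex{0,1,2} = 3
So g(14) = 3.
For stack B, compute g(0), g(1), … with moves {4, 5}:
g(0) = mex{} = 0
g(1) = mex{} = 0
g(2) = mex{} = 0
g(3) = mex{} = 0
g(4) = mex{0} = 1
g(5) = mex{0} = 1
g(6) = mex{0} = 1
So g(6) = 1.
The value of a disjunctive sum is the nim-sum of the parts.
Combined value = 3 XOR 1 = 2.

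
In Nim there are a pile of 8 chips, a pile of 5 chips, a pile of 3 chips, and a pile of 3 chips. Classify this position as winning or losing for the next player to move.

Winning position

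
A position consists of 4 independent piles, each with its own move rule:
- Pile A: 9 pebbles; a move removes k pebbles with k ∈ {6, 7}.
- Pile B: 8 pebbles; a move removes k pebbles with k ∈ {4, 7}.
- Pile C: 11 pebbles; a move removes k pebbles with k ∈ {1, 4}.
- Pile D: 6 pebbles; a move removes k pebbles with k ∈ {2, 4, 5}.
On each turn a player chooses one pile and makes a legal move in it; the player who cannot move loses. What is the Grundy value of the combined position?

1

For pile A, compute g(0), g(1), … with moves {6, 7}:
g(0) = mex{} = 0
g(1) = mex{} = 0
g(2) = mex{} = 0
g(3) = mex{} = 0
g(4) = mex{} = 0
g(5) = mex{} = 0
g(6) = mex{0} = 1
g(7) = mex{0} = 1
g(8) = mex{0} = 1
g(9) = mex{0} = 1
So g(9) = 1.
Grundy values for pile B (subtraction set {4, 7}):
g(0) = mex{} = 0
g(1) = mex{} = 0
g(2) = mex{} = 0
g(3) = mex{} = 0
g(4) = mex{0} = 1
g(5) = mex{0} = 1
g(6) = mex{0} = 1
g(7) = mex{0} = 1
g(8) = mex{0,1} = 2
So g(8) = 2.
Build the Grundy sequence for pile C with g(k) = mex{g(k−s) : s ∈ {1, 4}, s ≤ k}:
g(0) = mex{} = 0
g(1) = mex{0} = 1
g(2) = mex{1} = 0
g(3) = mex{0} = 1
g(4) = mex{0,1} = 2
g(5) = mex{1,2} = 0
g(6) = mex{0} = 1
g(7) = mex{1} = 0
g(8) = mex{0,2} = 1
g(9) = mex{0,1} = 2
g(10) = mex{1,2} = 0
g(11) = mex{0} = 1
So g(11) = 1.
Grundy values for pile D (subtraction set {2, 4, 5}):
g(0) = mex{} = 0
g(1) = mex{} = 0
g(2) = mex{0} = 1
g(3) = mex{0} = 1
g(4) = mex{0,1} = 2
g(5) = mex{0,1} = 2
g(6) = mex{0,1,2} = 3
So g(6) = 3.
By the Sprague-Grundy theorem, the Grundy value of a sum of independent games is the XOR of the component values.
Combined value = 1 XOR 2 XOR 1 XOR 3 = 1.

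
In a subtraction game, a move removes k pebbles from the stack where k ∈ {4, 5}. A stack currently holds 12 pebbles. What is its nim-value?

Compute g(0), g(1), … for moves {4, 5}:
k:     0  1  2  3  4  5  6  7  8  9 10 11 12
g(k):  0  0  0  0  1  1  1  1  2  0  0  0  0
So g(12) = 0.

0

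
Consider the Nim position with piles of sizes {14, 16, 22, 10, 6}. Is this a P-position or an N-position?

N-position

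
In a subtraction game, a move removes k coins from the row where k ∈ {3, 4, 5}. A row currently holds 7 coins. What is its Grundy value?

2

Build the Grundy sequence with g(k) = mex{g(k−s) : s ∈ {3, 4, 5}, s ≤ k}:
g(0) = mex{} = 0
g(1) = mex{} = 0
g(2) = mex{} = 0
g(3) = mex{0} = 1
g(4) = mex{0} = 1
g(5) = mex{0} = 1
g(6) = mex{0,1} = 2
g(7) = mex{0,1} = 2
So g(7) = 2.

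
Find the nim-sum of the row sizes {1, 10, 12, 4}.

3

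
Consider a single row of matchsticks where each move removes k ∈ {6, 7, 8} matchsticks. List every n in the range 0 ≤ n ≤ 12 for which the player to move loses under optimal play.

Grundy values for subtraction set {6, 7, 8}:
g(0) = mex{} = 0
g(1) = mex{} = 0
g(2) = mex{} = 0
g(3) = mex{} = 0
g(4) = mex{} = 0
g(5) = mex{} = 0
g(6) = mex{0} = 1
g(7) = mex{0} = 1
g(8) = mex{0} = 1
g(9) = mex{0} = 1
g(10) = mex{0} = 1
g(11) = mex{0} = 1
g(12) = mex{0,1} = 2
The P-positions (g = 0) in 0..12 are 0, 1, 2, 3, 4, 5.

0, 1, 2, 3, 4, 5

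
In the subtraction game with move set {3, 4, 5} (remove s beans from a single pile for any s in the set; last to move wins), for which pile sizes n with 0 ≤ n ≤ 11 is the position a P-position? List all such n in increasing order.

0, 1, 2, 8, 9, 10

Grundy values for subtraction set {3, 4, 5}:
k:     0  1  2  3  4  5  6  7  8  9 10 11
g(k):  0  0  0  1  1  1  2  2  0  0  0  1
The P-positions (g = 0) in 0..11 are 0, 1, 2, 8, 9, 10.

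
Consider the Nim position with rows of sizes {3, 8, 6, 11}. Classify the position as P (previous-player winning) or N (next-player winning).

Compute the nim-sum pairwise:
3 XOR 8 = 11
11 XOR 6 = 13
13 XOR 11 = 6
The nim-sum is 6 ≠ 0, so this is an N-position: the player to move can win.

N-position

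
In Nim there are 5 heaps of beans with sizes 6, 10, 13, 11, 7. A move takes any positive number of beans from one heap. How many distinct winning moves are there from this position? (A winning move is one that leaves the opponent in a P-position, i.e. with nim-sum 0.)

3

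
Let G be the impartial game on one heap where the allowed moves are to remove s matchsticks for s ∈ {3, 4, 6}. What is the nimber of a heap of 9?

0

Compute g(0), g(1), … for moves {3, 4, 6}:
k:     0  1  2  3  4  5  6  7  8  9
g(k):  0  0  0  1  1  1  2  2  2  0
So g(9) = 0.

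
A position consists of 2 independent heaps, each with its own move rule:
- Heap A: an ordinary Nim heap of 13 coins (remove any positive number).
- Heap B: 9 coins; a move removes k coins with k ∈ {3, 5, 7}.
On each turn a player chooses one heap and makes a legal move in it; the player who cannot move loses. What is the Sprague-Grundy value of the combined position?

14

Heap A is a plain Nim heap of size 13, so its Grundy value is 13.
Build the Grundy sequence for heap B with g(k) = mex{g(k−s) : s ∈ {3, 5, 7}, s ≤ k}:
k:     0  1  2  3  4  5  6  7  8  9
g(k):  0  0  0  1  1  1  2  2  2  3
So g(9) = 3.
The value of a disjunctive sum is the nim-sum of the parts.
Combined value = 13 ⊕ 3 = 14.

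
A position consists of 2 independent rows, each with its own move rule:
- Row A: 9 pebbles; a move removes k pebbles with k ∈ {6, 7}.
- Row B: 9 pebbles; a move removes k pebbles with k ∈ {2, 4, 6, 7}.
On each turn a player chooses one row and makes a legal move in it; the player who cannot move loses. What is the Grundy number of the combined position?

For row A, compute g(0), g(1), … with moves {6, 7}:
k:     0  1  2  3  4  5  6  7  8  9
g(k):  0  0  0  0  0  0  1  1  1  1
So g(9) = 1.
For row B, compute g(0), g(1), … with moves {2, 4, 6, 7}:
k:     0  1  2  3  4  5  6  7  8  9
g(k):  0  0  1  1  2  2  3  3  4  0
So g(9) = 0.
By the Sprague-Grundy theorem, the Grundy value of a sum of independent games is the XOR of the component values.
Combined value = 1 XOR 0 = 1.

1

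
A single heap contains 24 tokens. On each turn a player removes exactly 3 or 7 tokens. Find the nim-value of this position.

Build the Grundy sequence with g(k) = mex{g(k−s) : s ∈ {3, 7}, s ≤ k}:
k:     0  1  2  3  4  5  6  7  8  9 10 11 12 13 14 15 16 17 18 19 20 21 22 23 24
g(k):  0  0  0  1  1  1  0  2  2  1  0  0  0  1  1  1  0  2  2  1  0  0  0  1  1
So g(24) = 1.

1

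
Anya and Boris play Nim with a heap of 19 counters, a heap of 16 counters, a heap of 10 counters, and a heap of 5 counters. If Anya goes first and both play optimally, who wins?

Anya wins

Compute the nim-sum pairwise:
19 ^ 16 = 3
3 ^ 10 = 9
9 ^ 5 = 12
The nim-sum is 12 ≠ 0, so this is an N-position: the player to move can win; Anya has a winning move.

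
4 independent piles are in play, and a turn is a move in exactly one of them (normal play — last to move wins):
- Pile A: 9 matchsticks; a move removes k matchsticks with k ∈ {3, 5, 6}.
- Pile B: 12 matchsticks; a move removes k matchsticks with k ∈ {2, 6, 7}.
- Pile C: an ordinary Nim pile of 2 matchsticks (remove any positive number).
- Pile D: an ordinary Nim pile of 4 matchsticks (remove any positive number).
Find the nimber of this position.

4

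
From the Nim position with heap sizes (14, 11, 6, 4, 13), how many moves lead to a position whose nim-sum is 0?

3

Nim-sum: 14 XOR 11 XOR 6 XOR 4 XOR 13 = 10.
The overall nim-sum is X = 10. A heap of size p has a winning move iff p XOR X < p (reduce it to p XOR X).
  14: 14 XOR 10 = 4 < 14 — winning move (to 4).
  11: 11 XOR 10 = 1 < 11 — winning move (to 1).
  6: 6 XOR 10 = 12 ≥ 6 — no move.
  4: 4 XOR 10 = 14 ≥ 4 — no move.
  13: 13 XOR 10 = 7 < 13 — winning move (to 7).
That gives 3 winning moves.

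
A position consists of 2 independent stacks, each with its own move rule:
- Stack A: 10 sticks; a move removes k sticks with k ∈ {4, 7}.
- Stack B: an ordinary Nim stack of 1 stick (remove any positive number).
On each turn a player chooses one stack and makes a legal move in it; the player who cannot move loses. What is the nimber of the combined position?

3

Grundy values for stack A (subtraction set {4, 7}):
g(0) = mex{} = 0
g(1) = mex{} = 0
g(2) = mex{} = 0
g(3) = mex{} = 0
g(4) = mex{0} = 1
g(5) = mex{0} = 1
g(6) = mex{0} = 1
g(7) = mex{0} = 1
g(8) = mex{0,1} = 2
g(9) = mex{0,1} = 2
g(10) = mex{0,1} = 2
So g(10) = 2.
Stack B is a plain Nim stack of size 1, so its Grundy value is 1.
By the Sprague-Grundy theorem, the Grundy value of a sum of independent games is the XOR of the component values.
Combined value = 2 ⊕ 1 = 3.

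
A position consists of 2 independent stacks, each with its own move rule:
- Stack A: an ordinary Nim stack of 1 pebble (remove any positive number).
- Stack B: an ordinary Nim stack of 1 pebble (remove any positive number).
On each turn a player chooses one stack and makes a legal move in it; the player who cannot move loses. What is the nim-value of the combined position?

0

Stack A is a plain Nim stack of size 1, so its Grundy value is 1.
Stack B is a plain Nim stack of size 1, so its Grundy value is 1.
The value of a disjunctive sum is the nim-sum of the parts.
Combined value = 1 XOR 1 = 0.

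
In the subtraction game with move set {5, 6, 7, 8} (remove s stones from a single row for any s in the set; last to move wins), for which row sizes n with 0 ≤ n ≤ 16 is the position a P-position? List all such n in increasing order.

0, 1, 2, 3, 4, 13, 14, 15, 16

Grundy values for subtraction set {5, 6, 7, 8}:
k:     0  1  2  3  4  5  6  7  8  9 10 11 12 13 14 15 16
g(k):  0  0  0  0  0  1  1  1  1  1  2  2  2  0  0  0  0
The P-positions (g = 0) in 0..16 are 0, 1, 2, 3, 4, 13, 14, 15, 16.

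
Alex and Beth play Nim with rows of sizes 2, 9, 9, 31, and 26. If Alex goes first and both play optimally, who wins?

Alex wins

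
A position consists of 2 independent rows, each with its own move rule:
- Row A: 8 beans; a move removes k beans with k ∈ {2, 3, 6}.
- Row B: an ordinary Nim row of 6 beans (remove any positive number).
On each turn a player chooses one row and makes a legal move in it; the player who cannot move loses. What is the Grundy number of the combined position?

4

Grundy values for row A (subtraction set {2, 3, 6}):
k:     0  1  2  3  4  5  6  7  8
g(k):  0  0  1  1  2  0  3  1  2
So g(8) = 2.
Row B is a plain Nim row of size 6, so its Grundy value is 6.
The value of a disjunctive sum is the nim-sum of the parts.
Combined value = 2 XOR 6 = 4.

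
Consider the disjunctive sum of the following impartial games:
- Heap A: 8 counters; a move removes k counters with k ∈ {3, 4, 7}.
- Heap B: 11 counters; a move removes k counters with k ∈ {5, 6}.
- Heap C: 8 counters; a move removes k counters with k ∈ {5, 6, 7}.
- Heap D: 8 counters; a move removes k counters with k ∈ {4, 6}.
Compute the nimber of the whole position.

1

Grundy values for heap A (subtraction set {3, 4, 7}):
k:     0  1  2  3  4  5  6  7  8
g(k):  0  0  0  1  1  1  2  2  2
So g(8) = 2.
Grundy values for heap B (subtraction set {5, 6}):
g(0) = mex{} = 0
g(1) = mex{} = 0
g(2) = mex{} = 0
g(3) = mex{} = 0
g(4) = mex{} = 0
g(5) = mex{0} = 1
g(6) = mex{0} = 1
g(7) = mex{0} = 1
g(8) = mex{0} = 1
g(9) = mex{0} = 1
g(10) = mex{0,1} = 2
g(11) = mex{1} = 0
So g(11) = 0.
Grundy values for heap C (subtraction set {5, 6, 7}):
g(0) = mex{} = 0
g(1) = mex{} = 0
g(2) = mex{} = 0
g(3) = mex{} = 0
g(4) = mex{} = 0
g(5) = mex{0} = 1
g(6) = mex{0} = 1
g(7) = mex{0} = 1
g(8) = mex{0} = 1
So g(8) = 1.
For heap D, compute g(0), g(1), … with moves {4, 6}:
k:     0  1  2  3  4  5  6  7  8
g(k):  0  0  0  0  1  1  1  1  2
So g(8) = 2.
The value of a disjunctive sum is the nim-sum of the parts.
Combined value = 2 XOR 0 XOR 1 XOR 2 = 1.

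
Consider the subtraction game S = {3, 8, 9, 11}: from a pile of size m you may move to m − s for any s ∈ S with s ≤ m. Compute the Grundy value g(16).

Compute g(0), g(1), … for moves {3, 8, 9, 11}:
k:     0  1  2  3  4  5  6  7  8  9 10 11 12 13 14 15 16
g(k):  0  0  0  1  1  1  0  0  2  1  1  3  2  2  2  3  3
So g(16) = 3.

3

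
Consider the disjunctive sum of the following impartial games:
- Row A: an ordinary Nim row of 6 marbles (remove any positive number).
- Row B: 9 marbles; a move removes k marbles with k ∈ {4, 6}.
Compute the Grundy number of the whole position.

4

Row A is a plain Nim row of size 6, so its Grundy value is 6.
For row B, compute g(0), g(1), … with moves {4, 6}:
g(0) = mex{} = 0
g(1) = mex{} = 0
g(2) = mex{} = 0
g(3) = mex{} = 0
g(4) = mex{0} = 1
g(5) = mex{0} = 1
g(6) = mex{0} = 1
g(7) = mex{0} = 1
g(8) = mex{0,1} = 2
g(9) = mex{0,1} = 2
So g(9) = 2.
By the Sprague-Grundy theorem, the Grundy value of a sum of independent games is the XOR of the component values.
Combined value = 6 XOR 2 = 4.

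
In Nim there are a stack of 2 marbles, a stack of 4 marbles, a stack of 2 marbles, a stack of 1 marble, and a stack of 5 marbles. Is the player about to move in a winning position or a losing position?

Compute the nim-sum pairwise:
2 ^ 4 = 6
6 ^ 2 = 4
4 ^ 1 = 5
5 ^ 5 = 0
The nim-sum is 0, so this is a P-position: the player to move is in a losing position under optimal play.

Losing position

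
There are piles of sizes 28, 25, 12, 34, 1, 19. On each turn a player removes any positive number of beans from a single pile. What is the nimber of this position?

57

Nim-sum: 28 XOR 25 XOR 12 XOR 34 XOR 1 XOR 19 = 57.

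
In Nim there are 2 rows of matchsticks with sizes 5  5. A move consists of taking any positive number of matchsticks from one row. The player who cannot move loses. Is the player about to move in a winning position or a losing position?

Losing position

Nim-sum: 5 ^ 5 = 0.
The nim-sum is 0, so this is a P-position: the player to move is in a losing position under optimal play.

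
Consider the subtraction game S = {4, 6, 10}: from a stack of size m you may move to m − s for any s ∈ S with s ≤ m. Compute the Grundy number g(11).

Grundy values for subtraction set {4, 6, 10}:
g(0) = mex{} = 0
g(1) = mex{} = 0
g(2) = mex{} = 0
g(3) = mex{} = 0
g(4) = mex{0} = 1
g(5) = mex{0} = 1
g(6) = mex{0} = 1
g(7) = mex{0} = 1
g(8) = mex{0,1} = 2
g(9) = mex{0,1} = 2
g(10) = mex{0,1} = 2
g(11) = mex{0,1} = 2
So g(11) = 2.

2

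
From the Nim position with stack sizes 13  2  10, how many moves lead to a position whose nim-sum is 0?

Nim-sum: 13 ⊕ 2 ⊕ 10 = 5.
The overall nim-sum is X = 5. A stack of size p has a winning move iff p XOR X < p (reduce it to p XOR X).
  13: 13 XOR 5 = 8 < 13 — winning move (to 8).
  2: 2 XOR 5 = 7 ≥ 2 — no move.
  10: 10 XOR 5 = 15 ≥ 10 — no move.
That gives 1 winning move.

1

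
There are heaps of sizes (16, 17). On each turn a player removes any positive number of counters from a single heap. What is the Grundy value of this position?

1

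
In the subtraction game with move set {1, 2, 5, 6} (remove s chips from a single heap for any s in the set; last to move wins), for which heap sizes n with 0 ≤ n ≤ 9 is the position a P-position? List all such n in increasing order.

Grundy values for subtraction set {1, 2, 5, 6}:
k:     0  1  2  3  4  5  6  7  8  9
g(k):  0  1  2  0  1  2  3  0  1  2
The P-positions (g = 0) in 0..9 are 0, 3, 7.

0, 3, 7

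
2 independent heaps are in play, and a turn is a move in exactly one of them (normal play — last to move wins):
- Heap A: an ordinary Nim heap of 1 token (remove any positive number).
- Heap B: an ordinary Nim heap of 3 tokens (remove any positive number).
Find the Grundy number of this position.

Heap A is a plain Nim heap of size 1, so its Grundy value is 1.
Heap B is a plain Nim heap of size 3, so its Grundy value is 3.
The value of a disjunctive sum is the nim-sum of the parts.
Combined value = 1 ⊕ 3 = 2.

2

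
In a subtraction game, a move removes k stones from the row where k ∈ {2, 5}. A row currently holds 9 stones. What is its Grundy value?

Grundy values for subtraction set {2, 5}:
k:     0  1  2  3  4  5  6  7  8  9
g(k):  0  0  1  1  0  2  1  0  0  1
So g(9) = 1.

1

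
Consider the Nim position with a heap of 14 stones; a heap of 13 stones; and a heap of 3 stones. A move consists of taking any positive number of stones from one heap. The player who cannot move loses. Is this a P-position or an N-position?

Write each in binary and XOR column by column:
  1110  (14)
  1101  (13)
  0011  (3)
  ----
  0000  (0)
The nim-sum is 0, so this is a P-position: the player to move is in a losing position under optimal play.

P-position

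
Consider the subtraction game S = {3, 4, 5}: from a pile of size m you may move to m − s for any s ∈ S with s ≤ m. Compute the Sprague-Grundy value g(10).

Compute g(0), g(1), … for moves {3, 4, 5}:
k:     0  1  2  3  4  5  6  7  8  9 10
g(k):  0  0  0  1  1  1  2  2  0  0  0
So g(10) = 0.

0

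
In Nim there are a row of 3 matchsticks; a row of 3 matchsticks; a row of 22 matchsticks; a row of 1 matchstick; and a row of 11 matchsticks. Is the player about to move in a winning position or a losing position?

Write each in binary and XOR column by column:
  00011  (3)
  00011  (3)
  10110  (22)
  00001  (1)
  01011  (11)
  -----
  11100  (28)
The nim-sum is 28 ≠ 0, so this is an N-position: the player to move can win.

Winning position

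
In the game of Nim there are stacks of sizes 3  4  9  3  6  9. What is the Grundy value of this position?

In binary:
  0011  (3)
  0100  (4)
  1001  (9)
  0011  (3)
  0110  (6)
  1001  (9)
  ----
  0010  (2)

2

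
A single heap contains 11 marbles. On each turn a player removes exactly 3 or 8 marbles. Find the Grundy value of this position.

0

Compute g(0), g(1), … for moves {3, 8}:
g(0) = mex{} = 0
g(1) = mex{} = 0
g(2) = mex{} = 0
g(3) = mex{0} = 1
g(4) = mex{0} = 1
g(5) = mex{0} = 1
g(6) = mex{1} = 0
g(7) = mex{1} = 0
g(8) = mex{0,1} = 2
g(9) = mex{0} = 1
g(10) = mex{0} = 1
g(11) = mex{1,2} = 0
So g(11) = 0.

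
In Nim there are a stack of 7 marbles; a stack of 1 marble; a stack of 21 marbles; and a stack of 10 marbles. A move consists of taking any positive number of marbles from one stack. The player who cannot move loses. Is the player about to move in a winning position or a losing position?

Nim-sum: 7 ^ 1 ^ 21 ^ 10 = 25.
The nim-sum is 25 ≠ 0, so this is an N-position: the player to move can win.

Winning position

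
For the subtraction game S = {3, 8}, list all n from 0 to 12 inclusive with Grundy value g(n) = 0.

0, 1, 2, 6, 7, 11, 12

Grundy values for subtraction set {3, 8}:
g(0) = mex{} = 0
g(1) = mex{} = 0
g(2) = mex{} = 0
g(3) = mex{0} = 1
g(4) = mex{0} = 1
g(5) = mex{0} = 1
g(6) = mex{1} = 0
g(7) = mex{1} = 0
g(8) = mex{0,1} = 2
g(9) = mex{0} = 1
g(10) = mex{0} = 1
g(11) = mex{1,2} = 0
g(12) = mex{1} = 0
The P-positions (g = 0) in 0..12 are 0, 1, 2, 6, 7, 11, 12.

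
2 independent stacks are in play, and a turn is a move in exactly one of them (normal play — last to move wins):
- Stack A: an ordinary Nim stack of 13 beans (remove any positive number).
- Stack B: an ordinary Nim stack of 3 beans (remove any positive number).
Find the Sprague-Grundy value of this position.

14

Stack A is a plain Nim stack of size 13, so its Grundy value is 13.
Stack B is a plain Nim stack of size 3, so its Grundy value is 3.
By the Sprague-Grundy theorem, the Grundy value of a sum of independent games is the XOR of the component values.
Combined value = 13 ⊕ 3 = 14.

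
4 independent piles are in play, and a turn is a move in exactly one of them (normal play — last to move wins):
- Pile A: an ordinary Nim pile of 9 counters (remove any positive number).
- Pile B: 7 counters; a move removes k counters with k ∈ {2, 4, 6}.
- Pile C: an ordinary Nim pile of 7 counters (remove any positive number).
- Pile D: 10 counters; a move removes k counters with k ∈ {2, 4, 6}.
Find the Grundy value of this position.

12

Pile A is a plain Nim pile of size 9, so its Grundy value is 9.
For pile B, compute g(0), g(1), … with moves {2, 4, 6}:
g(0) = mex{} = 0
g(1) = mex{} = 0
g(2) = mex{0} = 1
g(3) = mex{0} = 1
g(4) = mex{0,1} = 2
g(5) = mex{0,1} = 2
g(6) = mex{0,1,2} = 3
g(7) = mex{0,1,2} = 3
So g(7) = 3.
Pile C is a plain Nim pile of size 7, so its Grundy value is 7.
For pile D, compute g(0), g(1), … with moves {2, 4, 6}:
k:     0  1  2  3  4  5  6  7  8  9 10
g(k):  0  0  1  1  2  2  3  3  0  0  1
So g(10) = 1.
By the Sprague-Grundy theorem, the Grundy value of a sum of independent games is the XOR of the component values.
Combined value = 9 XOR 3 XOR 7 XOR 1 = 12.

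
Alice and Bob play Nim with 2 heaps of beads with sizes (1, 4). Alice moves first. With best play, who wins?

Alice wins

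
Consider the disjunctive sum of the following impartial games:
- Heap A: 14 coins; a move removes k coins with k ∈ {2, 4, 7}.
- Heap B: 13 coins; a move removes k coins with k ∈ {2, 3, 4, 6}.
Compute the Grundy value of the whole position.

For heap A, compute g(0), g(1), … with moves {2, 4, 7}:
k:     0  1  2  3  4  5  6  7  8  9 10 11 12 13 14
g(k):  0  0  1  1  2  2  0  3  1  0  2  1  0  2  1
So g(14) = 1.
For heap B, compute g(0), g(1), … with moves {2, 3, 4, 6}:
k:     0  1  2  3  4  5  6  7  8  9 10 11 12 13
g(k):  0  0  1  1  2  2  3  3  0  0  1  1  2  2
So g(13) = 2.
The value of a disjunctive sum is the nim-sum of the parts.
Combined value = 1 XOR 2 = 3.

3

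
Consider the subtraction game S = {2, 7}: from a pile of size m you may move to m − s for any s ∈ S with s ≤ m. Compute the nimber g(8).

Grundy values for subtraction set {2, 7}:
g(0) = mex{} = 0
g(1) = mex{} = 0
g(2) = mex{0} = 1
g(3) = mex{0} = 1
g(4) = mex{1} = 0
g(5) = mex{1} = 0
g(6) = mex{0} = 1
g(7) = mex{0} = 1
g(8) = mex{0,1} = 2
So g(8) = 2.

2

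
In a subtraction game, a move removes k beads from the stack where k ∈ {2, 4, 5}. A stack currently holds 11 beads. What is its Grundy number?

Compute g(0), g(1), … for moves {2, 4, 5}:
g(0) = mex{} = 0
g(1) = mex{} = 0
g(2) = mex{0} = 1
g(3) = mex{0} = 1
g(4) = mex{0,1} = 2
g(5) = mex{0,1} = 2
g(6) = mex{0,1,2} = 3
g(7) = mex{1,2} = 0
g(8) = mex{1,2,3} = 0
g(9) = mex{0,2} = 1
g(10) = mex{0,2,3} = 1
g(11) = mex{0,1,3} = 2
So g(11) = 2.

2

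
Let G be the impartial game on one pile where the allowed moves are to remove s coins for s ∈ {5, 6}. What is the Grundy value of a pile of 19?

1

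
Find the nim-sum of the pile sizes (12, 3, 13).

2

Nim-sum: 12 XOR 3 XOR 13 = 2.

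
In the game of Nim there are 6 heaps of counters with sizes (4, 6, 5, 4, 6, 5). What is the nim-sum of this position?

Nim-sum: 4 XOR 6 XOR 5 XOR 4 XOR 6 XOR 5 = 0.

0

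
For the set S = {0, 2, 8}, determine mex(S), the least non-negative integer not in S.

0 is in the set but 1 is not, so the mex is 1.

1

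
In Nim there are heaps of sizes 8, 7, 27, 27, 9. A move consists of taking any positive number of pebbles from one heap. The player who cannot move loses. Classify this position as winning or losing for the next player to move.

Winning position

Compute the nim-sum pairwise:
8 ^ 7 = 15
15 ^ 27 = 20
20 ^ 27 = 15
15 ^ 9 = 6
The nim-sum is 6 ≠ 0, so this is an N-position: the player to move can win.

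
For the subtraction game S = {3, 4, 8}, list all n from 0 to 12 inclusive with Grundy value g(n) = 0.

Build the Grundy sequence with g(k) = mex{g(k−s) : s ∈ {3, 4, 8}, s ≤ k}:
g(0) = mex{} = 0
g(1) = mex{} = 0
g(2) = mex{} = 0
g(3) = mex{0} = 1
g(4) = mex{0} = 1
g(5) = mex{0} = 1
g(6) = mex{0,1} = 2
g(7) = mex{1} = 0
g(8) = mex{0,1} = 2
g(9) = mex{0,1,2} = 3
g(10) = mex{0,2} = 1
g(11) = mex{0,1,2} = 3
g(12) = mex{1,2,3} = 0
The P-positions (g = 0) in 0..12 are 0, 1, 2, 7, 12.

0, 1, 2, 7, 12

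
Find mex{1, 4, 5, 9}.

0 is not in the set, so the mex is 0.

0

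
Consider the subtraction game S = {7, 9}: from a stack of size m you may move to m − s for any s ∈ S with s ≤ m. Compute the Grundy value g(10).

1

Compute g(0), g(1), … for moves {7, 9}:
k:     0  1  2  3  4  5  6  7  8  9 10
g(k):  0  0  0  0  0  0  0  1  1  1  1
So g(10) = 1.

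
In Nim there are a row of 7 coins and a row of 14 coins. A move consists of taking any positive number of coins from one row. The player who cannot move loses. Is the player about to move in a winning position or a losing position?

Nim-sum: 7 ^ 14 = 9.
The nim-sum is 9 ≠ 0, so this is an N-position: the player to move can win.

Winning position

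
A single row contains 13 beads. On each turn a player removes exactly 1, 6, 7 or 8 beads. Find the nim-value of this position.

0

Build the Grundy sequence with g(k) = mex{g(k−s) : s ∈ {1, 6, 7, 8}, s ≤ k}:
k:     0  1  2  3  4  5  6  7  8  9 10 11 12 13
g(k):  0  1  0  1  0  1  2  3  2  3  2  3  4  0
So g(13) = 0.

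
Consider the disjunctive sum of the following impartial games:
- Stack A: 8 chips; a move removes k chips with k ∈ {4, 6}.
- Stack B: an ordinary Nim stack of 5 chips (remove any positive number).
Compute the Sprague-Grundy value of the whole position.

Grundy values for stack A (subtraction set {4, 6}):
g(0) = mex{} = 0
g(1) = mex{} = 0
g(2) = mex{} = 0
g(3) = mex{} = 0
g(4) = mex{0} = 1
g(5) = mex{0} = 1
g(6) = mex{0} = 1
g(7) = mex{0} = 1
g(8) = mex{0,1} = 2
So g(8) = 2.
Stack B is a plain Nim stack of size 5, so its Grundy value is 5.
The value of a disjunctive sum is the nim-sum of the parts.
Combined value = 2 ⊕ 5 = 7.

7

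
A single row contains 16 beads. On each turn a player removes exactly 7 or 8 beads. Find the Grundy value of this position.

0

Compute g(0), g(1), … for moves {7, 8}:
k:     0  1  2  3  4  5  6  7  8  9 10 11 12 13 14 15 16
g(k):  0  0  0  0  0  0  0  1  1  1  1  1  1  1  2  0  0
So g(16) = 0.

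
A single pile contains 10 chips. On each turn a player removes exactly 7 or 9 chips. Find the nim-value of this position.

1

Compute g(0), g(1), … for moves {7, 9}:
g(0) = mex{} = 0
g(1) = mex{} = 0
g(2) = mex{} = 0
g(3) = mex{} = 0
g(4) = mex{} = 0
g(5) = mex{} = 0
g(6) = mex{} = 0
g(7) = mex{0} = 1
g(8) = mex{0} = 1
g(9) = mex{0} = 1
g(10) = mex{0} = 1
So g(10) = 1.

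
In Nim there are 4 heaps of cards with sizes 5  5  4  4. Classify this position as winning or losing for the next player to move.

Losing position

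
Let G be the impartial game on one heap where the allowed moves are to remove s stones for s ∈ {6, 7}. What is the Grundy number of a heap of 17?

0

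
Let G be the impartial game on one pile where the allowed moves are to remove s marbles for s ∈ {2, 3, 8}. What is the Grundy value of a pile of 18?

Grundy values for subtraction set {2, 3, 8}:
k:     0  1  2  3  4  5  6  7  8  9 10 11 12 13 14 15 16 17 18
g(k):  0  0  1  1  2  0  0  1  1  2  0  0  1  1  2  0  0  1  1
So g(18) = 1.

1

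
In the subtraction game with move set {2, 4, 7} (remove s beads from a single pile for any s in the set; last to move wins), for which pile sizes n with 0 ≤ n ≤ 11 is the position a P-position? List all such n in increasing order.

0, 1, 6, 9

Compute g(0), g(1), … for moves {2, 4, 7}:
k:     0  1  2  3  4  5  6  7  8  9 10 11
g(k):  0  0  1  1  2  2  0  3  1  0  2  1
The P-positions (g = 0) in 0..11 are 0, 1, 6, 9.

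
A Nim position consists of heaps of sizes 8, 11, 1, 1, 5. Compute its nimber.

6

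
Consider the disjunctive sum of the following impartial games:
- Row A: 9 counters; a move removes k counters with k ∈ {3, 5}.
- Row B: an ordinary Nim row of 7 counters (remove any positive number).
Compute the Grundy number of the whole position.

7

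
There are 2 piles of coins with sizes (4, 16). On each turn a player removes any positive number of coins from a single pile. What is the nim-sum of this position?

20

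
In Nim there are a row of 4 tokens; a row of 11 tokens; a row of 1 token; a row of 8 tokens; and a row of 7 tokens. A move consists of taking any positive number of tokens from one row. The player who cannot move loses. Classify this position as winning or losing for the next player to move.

Compute the nim-sum pairwise:
4 ^ 11 = 15
15 ^ 1 = 14
14 ^ 8 = 6
6 ^ 7 = 1
The nim-sum is 1 ≠ 0, so this is an N-position: the player to move can win.

Winning position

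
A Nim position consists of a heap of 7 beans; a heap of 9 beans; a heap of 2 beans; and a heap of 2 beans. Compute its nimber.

In binary:
  0111  (7)
  1001  (9)
  0010  (2)
  0010  (2)
  ----
  1110  (14)

14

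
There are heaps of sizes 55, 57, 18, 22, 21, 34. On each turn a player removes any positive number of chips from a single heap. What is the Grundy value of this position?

Compute the nim-sum pairwise:
55 ⊕ 57 = 14
14 ⊕ 18 = 28
28 ⊕ 22 = 10
10 ⊕ 21 = 31
31 ⊕ 34 = 61

61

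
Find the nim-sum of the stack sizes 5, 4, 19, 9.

27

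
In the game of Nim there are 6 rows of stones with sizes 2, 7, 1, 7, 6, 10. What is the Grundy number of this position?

Compute the nim-sum pairwise:
2 XOR 7 = 5
5 XOR 1 = 4
4 XOR 7 = 3
3 XOR 6 = 5
5 XOR 10 = 15

15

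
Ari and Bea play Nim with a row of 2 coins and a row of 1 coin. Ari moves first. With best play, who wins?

Ari wins

Nim-sum: 2 ⊕ 1 = 3.
The nim-sum is 3 ≠ 0, so this is an N-position: the player to move can win; Ari has a winning move.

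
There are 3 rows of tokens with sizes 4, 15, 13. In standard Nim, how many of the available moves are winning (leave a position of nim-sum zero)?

Nim-sum: 4 ⊕ 15 ⊕ 13 = 6.
The overall nim-sum is X = 6. A row of size p has a winning move iff p XOR X < p (reduce it to p XOR X).
  4: 4 XOR 6 = 2 < 4 — winning move (to 2).
  15: 15 XOR 6 = 9 < 15 — winning move (to 9).
  13: 13 XOR 6 = 11 < 13 — winning move (to 11).
That gives 3 winning moves.

3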